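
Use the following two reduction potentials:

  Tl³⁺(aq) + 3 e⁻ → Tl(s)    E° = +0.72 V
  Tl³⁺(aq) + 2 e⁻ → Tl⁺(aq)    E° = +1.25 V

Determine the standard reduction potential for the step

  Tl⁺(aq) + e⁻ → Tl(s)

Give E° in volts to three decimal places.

-0.340 V

Sequential free energies add, so n₃E°₃ = n₁E°₁ + n₂E°₂.
With n₃ = 3, and the known step contributing 2×(+1.25) V, the unknown satisfies 1·E° = 3×(+0.72) − 2×(+1.25) = -0.340.
E° = -0.340 / 1 = -0.340 V.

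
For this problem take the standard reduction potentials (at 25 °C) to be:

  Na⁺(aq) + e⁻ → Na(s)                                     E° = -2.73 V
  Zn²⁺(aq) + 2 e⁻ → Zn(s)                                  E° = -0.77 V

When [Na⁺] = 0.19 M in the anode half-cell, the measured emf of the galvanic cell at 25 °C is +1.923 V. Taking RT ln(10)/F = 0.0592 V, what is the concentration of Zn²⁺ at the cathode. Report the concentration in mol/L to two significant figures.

0.0020 M

Zn²⁺/Zn is the cathode, Na⁺/Na the anode: E°cell = +1.96 V, n = 2.
Overall reaction: Zn²⁺(aq) + 2 Na(s) → Zn(s) + 2 Na⁺(aq); Q = [Na⁺]^2/[Zn²⁺]^1.
From E = E° − (0.0592/n) log Q: log Q = (E° − E)·n/0.0592 = (+1.96 − (+1.923))·2/0.0592 = 1.2500.
So 1·log[Zn²⁺] = 2·log(0.19) − log Q = -1.4425 − (1.2500) = -2.6925; [Zn²⁺] = 10^(-2.6925) ≈ 0.0020 M.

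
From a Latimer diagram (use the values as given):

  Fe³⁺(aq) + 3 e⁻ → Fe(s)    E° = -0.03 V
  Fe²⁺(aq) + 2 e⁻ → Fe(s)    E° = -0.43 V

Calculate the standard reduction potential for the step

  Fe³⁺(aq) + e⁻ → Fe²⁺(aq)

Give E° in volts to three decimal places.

+0.770 V

Sequential free energies add, so n₃E°₃ = n₁E°₁ + n₂E°₂.
With n₃ = 3, and the known step contributing 2×(-0.43) V, the unknown satisfies 1·E° = 3×(-0.03) − 2×(-0.43) = +0.770.
E° = +0.770 / 1 = +0.770 V.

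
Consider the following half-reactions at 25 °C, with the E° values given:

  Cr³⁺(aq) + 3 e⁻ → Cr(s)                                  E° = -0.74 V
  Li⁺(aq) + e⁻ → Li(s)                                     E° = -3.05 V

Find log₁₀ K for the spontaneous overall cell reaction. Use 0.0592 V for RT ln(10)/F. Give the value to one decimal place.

Cathode: Cr³⁺/Cr; anode: Li⁺/Li. E°cell = +2.31 V, n = 3.
log K = nE°cell / 0.0592 = (3)(+2.31) / 0.0592 = 117.1.

117.1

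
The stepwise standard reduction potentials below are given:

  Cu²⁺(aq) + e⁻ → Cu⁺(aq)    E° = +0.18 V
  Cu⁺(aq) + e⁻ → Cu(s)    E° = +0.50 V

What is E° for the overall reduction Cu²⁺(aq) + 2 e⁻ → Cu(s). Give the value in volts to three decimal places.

Adding the free-energy changes (−nFE°) of the two steps gives −n₃FE°₃ = −n₁FE°₁ − n₂FE°₂.
E°₃ = (1×+0.18 + 1×+0.50) / 2 = (+0.680) / 2 = +0.340 V.

+0.340 V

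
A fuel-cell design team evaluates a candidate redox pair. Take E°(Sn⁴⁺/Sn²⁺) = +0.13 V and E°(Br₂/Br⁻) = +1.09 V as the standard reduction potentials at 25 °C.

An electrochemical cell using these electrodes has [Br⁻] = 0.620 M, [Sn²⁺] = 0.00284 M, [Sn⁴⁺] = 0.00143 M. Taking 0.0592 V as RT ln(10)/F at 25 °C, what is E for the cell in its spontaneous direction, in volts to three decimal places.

+0.981 V

Br₂/Br⁻ is the cathode (higher E°), Sn⁴⁺/Sn²⁺ the anode: E°cell = +1.09 − (+0.13) = +0.96 V, n = 2.
Overall: Br₂(l) + Sn²⁺(aq) → 2 Br⁻(aq) + Sn⁴⁺(aq)
Q = [Br⁻]^2·[Sn⁴⁺] / ([Sn²⁺]); log Q = -0.713.
E = E° − (0.0592/n) log Q = +0.96 − (0.0592/2)(-0.713) = +0.981 V.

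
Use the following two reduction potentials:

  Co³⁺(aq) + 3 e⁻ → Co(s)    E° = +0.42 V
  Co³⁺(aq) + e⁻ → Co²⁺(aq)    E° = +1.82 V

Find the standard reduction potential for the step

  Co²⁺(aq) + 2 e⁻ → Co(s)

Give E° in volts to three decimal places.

-0.280 V

Sequential free energies add, so n₃E°₃ = n₁E°₁ + n₂E°₂.
With n₃ = 3, and the known step contributing 1×(+1.82) V, the unknown satisfies 2·E° = 3×(+0.42) − 1×(+1.82) = -0.560.
E° = -0.560 / 2 = -0.280 V.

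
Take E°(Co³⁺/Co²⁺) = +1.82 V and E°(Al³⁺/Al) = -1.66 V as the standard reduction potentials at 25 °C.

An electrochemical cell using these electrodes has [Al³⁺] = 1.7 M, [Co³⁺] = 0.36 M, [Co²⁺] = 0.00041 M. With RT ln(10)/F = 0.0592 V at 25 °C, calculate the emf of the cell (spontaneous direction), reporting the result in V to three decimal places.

Co³⁺/Co²⁺ is the cathode (higher E°), Al³⁺/Al the anode: E°cell = +1.82 − (-1.66) = +3.48 V, n = 3.
Overall: 3 Co³⁺(aq) + Al(s) → 3 Co²⁺(aq) + Al³⁺(aq)
Q = [Co²⁺]^3·[Al³⁺] / ([Co³⁺]^3); log Q = -8.600.
E = E° − (0.0592/n) log Q = +3.48 − (0.0592/3)(-8.600) = +3.650 V.

+3.650 V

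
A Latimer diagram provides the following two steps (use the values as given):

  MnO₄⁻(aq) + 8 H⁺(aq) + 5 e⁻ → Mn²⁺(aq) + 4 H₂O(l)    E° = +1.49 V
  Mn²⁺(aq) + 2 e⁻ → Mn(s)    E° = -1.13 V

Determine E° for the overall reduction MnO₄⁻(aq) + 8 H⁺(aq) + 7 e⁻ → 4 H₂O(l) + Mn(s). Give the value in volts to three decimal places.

+0.741 V

Standard free energies of sequential steps add: ΔG°₃ = ΔG°₁ + ΔG°₂, so n₃E°₃ = n₁E°₁ + n₂E°₂.
E°₃ = (5×+1.49 + 2×-1.13) / 7 = (+5.190) / 7 = +0.741 V.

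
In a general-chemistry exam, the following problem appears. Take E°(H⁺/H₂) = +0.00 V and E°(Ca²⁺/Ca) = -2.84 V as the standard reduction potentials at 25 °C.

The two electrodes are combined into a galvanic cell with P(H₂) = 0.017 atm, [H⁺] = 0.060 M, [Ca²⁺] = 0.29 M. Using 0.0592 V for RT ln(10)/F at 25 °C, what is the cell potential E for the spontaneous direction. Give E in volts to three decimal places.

+2.836 V

H⁺/H₂ is the cathode (higher E°), Ca²⁺/Ca the anode: E°cell = +0.00 − (-2.84) = +2.84 V, n = 2.
Overall: 2 H⁺(aq) + Ca(s) → H₂(g) + Ca²⁺(aq)
Q = P(H₂)·[Ca²⁺] / ([H⁺]^2); log Q = 0.137.
E = E° − (0.0592/n) log Q = +2.84 − (0.0592/2)(0.137) = +2.836 V.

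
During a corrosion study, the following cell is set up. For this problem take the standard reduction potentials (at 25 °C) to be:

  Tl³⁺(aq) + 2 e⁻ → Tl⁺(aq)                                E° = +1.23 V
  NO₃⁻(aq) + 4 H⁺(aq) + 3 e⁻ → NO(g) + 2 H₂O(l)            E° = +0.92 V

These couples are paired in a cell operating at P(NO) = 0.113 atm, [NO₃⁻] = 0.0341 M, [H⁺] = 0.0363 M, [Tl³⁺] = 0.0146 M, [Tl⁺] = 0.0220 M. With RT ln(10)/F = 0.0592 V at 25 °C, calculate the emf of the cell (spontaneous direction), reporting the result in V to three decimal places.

Tl³⁺/Tl⁺ is the cathode (higher E°), NO₃⁻/NO the anode: E°cell = +1.23 − (+0.92) = +0.31 V, n = 6.
Overall: 3 Tl³⁺(aq) + 2 NO(g) + 4 H₂O(l) → 3 Tl⁺(aq) + 2 NO₃⁻(aq) + 8 H⁺(aq)
Q = [Tl⁺]^3·[NO₃⁻]^2·[H⁺]^8 / ([Tl³⁺]^3·P(NO)^2); log Q = -12.027.
E = E° − (0.0592/n) log Q = +0.31 − (0.0592/6)(-12.027) = +0.429 V.

+0.429 V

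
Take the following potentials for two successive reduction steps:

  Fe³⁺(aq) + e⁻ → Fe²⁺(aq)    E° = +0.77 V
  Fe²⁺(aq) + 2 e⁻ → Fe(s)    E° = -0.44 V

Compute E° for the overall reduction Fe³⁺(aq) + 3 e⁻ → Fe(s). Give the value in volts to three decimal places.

-0.037 V

Standard free energies of sequential steps add: ΔG°₃ = ΔG°₁ + ΔG°₂, so n₃E°₃ = n₁E°₁ + n₂E°₂.
E°₃ = (1×+0.77 + 2×-0.44) / 3 = (-0.110) / 3 = -0.037 V.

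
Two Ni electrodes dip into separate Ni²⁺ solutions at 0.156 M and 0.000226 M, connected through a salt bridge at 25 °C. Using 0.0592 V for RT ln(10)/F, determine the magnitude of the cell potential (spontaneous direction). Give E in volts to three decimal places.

For a concentration cell E°cell = 0. The 0.156 M side is the cathode (reduction is favoured where [Ni²⁺] is higher).
With n = 2, E = −(0.0592/2) log([Ni²⁺]ₐₙ/[Ni²⁺]꜀ₐₜ) = −(0.0592/2) log(0.000226/0.156) = −(0.0592/2)(-2.839) = +0.084 V.

+0.084 V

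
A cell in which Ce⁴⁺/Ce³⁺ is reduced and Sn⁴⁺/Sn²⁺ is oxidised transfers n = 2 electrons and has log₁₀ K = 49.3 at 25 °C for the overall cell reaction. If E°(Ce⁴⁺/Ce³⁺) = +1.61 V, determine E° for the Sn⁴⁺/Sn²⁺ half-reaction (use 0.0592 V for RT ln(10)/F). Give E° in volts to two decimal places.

+0.15 V

E°cell = (0.0592/n)·log K = (0.0592/2)(49.3) = +1.459 V.
Since Ce⁴⁺/Ce³⁺ is the cathode and Sn⁴⁺/Sn²⁺ the anode, E°cell = E°(Ce⁴⁺/Ce³⁺) − E°(Sn⁴⁺/Sn²⁺).
So E°(Sn⁴⁺/Sn²⁺) = E°(Ce⁴⁺/Ce³⁺) − E°cell = (+1.61) − (+1.459) = +0.15 V.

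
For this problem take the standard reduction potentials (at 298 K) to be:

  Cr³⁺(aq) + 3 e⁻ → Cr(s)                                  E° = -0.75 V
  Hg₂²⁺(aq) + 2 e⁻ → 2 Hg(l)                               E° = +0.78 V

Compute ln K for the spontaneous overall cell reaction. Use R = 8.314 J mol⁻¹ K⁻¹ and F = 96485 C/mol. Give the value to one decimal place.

Cathode: Hg₂²⁺/Hg; anode: Cr³⁺/Cr. E°cell = (+0.78) − (-0.75) = +1.53 V, with n = 6.
ΔG° = −nFE° = −RT ln K, so ln K = nFE°/(RT) = (6)(96485)(+1.53) / ((8.314)(298)) = 357.500.

357.5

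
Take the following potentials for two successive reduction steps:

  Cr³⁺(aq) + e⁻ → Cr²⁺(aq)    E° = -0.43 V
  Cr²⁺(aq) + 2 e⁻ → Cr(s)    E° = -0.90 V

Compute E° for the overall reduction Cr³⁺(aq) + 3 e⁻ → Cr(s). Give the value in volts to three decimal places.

Since ΔG° = −nFE° is additive over sequential reductions, n₃E°₃ = n₁E°₁ + n₂E°₂.
E°₃ = (1×-0.43 + 2×-0.90) / 3 = (-2.230) / 3 = -0.743 V.

-0.743 V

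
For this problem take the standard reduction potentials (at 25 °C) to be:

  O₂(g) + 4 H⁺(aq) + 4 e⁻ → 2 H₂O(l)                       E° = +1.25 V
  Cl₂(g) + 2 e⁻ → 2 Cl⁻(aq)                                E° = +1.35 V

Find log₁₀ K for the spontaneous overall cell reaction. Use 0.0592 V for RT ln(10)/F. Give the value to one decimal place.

6.8

Cathode: Cl₂/Cl⁻; anode: O₂/H₂O. E°cell = +0.10 V, n = 4.
log K = nE°cell / 0.0592 = (4)(+0.10) / 0.0592 = 6.8.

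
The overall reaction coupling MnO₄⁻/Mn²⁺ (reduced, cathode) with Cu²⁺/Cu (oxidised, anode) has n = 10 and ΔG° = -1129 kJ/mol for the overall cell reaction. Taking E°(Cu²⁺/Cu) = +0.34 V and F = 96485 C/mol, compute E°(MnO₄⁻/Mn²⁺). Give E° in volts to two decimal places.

E°cell = −ΔG°/(nF) = −(-1129×10³)/((10)(96485)) = +1.170 V.
Since MnO₄⁻/Mn²⁺ is the cathode and Cu²⁺/Cu the anode, E°cell = E°(MnO₄⁻/Mn²⁺) − E°(Cu²⁺/Cu).
So E°(MnO₄⁻/Mn²⁺) = E°cell + E°(Cu²⁺/Cu) = +1.170 + (+0.34) = +1.51 V.

+1.51 V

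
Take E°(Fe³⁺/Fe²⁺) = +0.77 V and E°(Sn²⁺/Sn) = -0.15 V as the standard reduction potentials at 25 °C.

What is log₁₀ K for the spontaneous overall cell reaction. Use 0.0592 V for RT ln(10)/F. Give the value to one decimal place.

31.1

Cathode: Fe³⁺/Fe²⁺; anode: Sn²⁺/Sn. E°cell = +0.92 V, n = 2.
log K = nE°cell / 0.0592 = (2)(+0.92) / 0.0592 = 31.1.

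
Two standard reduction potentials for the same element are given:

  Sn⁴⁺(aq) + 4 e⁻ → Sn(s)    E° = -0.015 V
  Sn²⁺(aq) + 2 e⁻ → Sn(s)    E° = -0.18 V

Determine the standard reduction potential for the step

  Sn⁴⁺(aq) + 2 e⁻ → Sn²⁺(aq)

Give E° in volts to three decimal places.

+0.150 V

Sequential free energies add, so n₃E°₃ = n₁E°₁ + n₂E°₂.
With n₃ = 4, and the known step contributing 2×(-0.18) V, the unknown satisfies 2·E° = 4×(-0.015) − 2×(-0.18) = +0.300.
E° = +0.300 / 2 = +0.150 V.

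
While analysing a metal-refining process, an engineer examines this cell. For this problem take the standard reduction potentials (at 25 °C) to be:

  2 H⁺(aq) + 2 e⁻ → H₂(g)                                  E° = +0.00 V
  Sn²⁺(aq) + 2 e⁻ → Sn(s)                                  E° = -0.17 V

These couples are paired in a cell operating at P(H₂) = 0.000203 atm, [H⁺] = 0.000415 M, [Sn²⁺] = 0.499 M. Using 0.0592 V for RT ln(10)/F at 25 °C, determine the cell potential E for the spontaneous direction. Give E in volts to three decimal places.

H⁺/H₂ is the cathode (higher E°), Sn²⁺/Sn the anode: E°cell = +0.00 − (-0.17) = +0.17 V, n = 2.
Overall: 2 H⁺(aq) + Sn(s) → H₂(g) + Sn²⁺(aq)
Q = P(H₂)·[Sn²⁺] / ([H⁺]^2); log Q = 2.770.
E = E° − (0.0592/n) log Q = +0.17 − (0.0592/2)(2.770) = +0.088 V.

+0.088 V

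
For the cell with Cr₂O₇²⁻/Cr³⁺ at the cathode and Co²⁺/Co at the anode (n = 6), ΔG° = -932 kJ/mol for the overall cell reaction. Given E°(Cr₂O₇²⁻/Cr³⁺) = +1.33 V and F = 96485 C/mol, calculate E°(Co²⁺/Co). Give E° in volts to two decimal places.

-0.28 V

E°cell = −ΔG°/(nF) = −(-932×10³)/((6)(96485)) = +1.610 V.
Since Cr₂O₇²⁻/Cr³⁺ is the cathode and Co²⁺/Co the anode, E°cell = E°(Cr₂O₇²⁻/Cr³⁺) − E°(Co²⁺/Co).
So E°(Co²⁺/Co) = E°(Cr₂O₇²⁻/Cr³⁺) − E°cell = (+1.33) − (+1.610) = -0.28 V.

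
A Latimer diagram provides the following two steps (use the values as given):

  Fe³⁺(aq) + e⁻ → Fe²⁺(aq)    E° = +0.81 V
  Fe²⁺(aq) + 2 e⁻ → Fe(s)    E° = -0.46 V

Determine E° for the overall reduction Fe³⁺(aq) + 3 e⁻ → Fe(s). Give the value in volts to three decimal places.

-0.037 V

Adding the free-energy changes (−nFE°) of the two steps gives −n₃FE°₃ = −n₁FE°₁ − n₂FE°₂.
E°₃ = (1×+0.81 + 2×-0.46) / 3 = (-0.110) / 3 = -0.037 V.
Simply averaging or adding the two E° values would be wrong; the electron-weighted sum is required.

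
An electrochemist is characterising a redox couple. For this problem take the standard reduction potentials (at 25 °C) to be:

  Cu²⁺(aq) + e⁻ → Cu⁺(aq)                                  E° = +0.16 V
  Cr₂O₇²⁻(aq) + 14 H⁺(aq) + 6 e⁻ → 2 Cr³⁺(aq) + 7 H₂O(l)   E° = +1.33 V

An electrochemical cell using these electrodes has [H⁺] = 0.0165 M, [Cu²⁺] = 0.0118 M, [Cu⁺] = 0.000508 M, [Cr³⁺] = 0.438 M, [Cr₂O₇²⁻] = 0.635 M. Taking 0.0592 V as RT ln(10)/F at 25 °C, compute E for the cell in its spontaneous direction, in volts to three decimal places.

+0.848 V

Cr₂O₇²⁻/Cr³⁺ is the cathode (higher E°), Cu²⁺/Cu⁺ the anode: E°cell = +1.33 − (+0.16) = +1.17 V, n = 6.
Overall: Cr₂O₇²⁻(aq) + 14 H⁺(aq) + 6 Cu⁺(aq) → 2 Cr³⁺(aq) + 7 H₂O(l) + 6 Cu²⁺(aq)
Q = [Cr³⁺]^2·[Cu²⁺]^6 / ([Cr₂O₇²⁻]·[H⁺]^14·[Cu⁺]^6); log Q = 32.632.
E = E° − (0.0592/n) log Q = +1.17 − (0.0592/6)(32.632) = +0.848 V.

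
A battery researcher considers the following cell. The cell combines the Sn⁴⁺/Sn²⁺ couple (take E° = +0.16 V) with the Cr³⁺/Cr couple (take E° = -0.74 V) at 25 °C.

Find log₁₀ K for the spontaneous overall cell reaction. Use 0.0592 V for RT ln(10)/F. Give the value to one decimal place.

Cathode: Sn⁴⁺/Sn²⁺; anode: Cr³⁺/Cr. E°cell = +0.90 V, n = 6.
log K = nE°cell / 0.0592 = (6)(+0.90) / 0.0592 = 91.2.

91.2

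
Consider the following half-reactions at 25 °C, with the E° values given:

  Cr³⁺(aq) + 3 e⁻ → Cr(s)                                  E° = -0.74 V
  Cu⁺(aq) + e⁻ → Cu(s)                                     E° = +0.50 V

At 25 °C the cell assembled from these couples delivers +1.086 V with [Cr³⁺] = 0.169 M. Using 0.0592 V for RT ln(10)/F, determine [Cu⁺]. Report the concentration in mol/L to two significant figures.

0.0014 M

Cu⁺/Cu is the cathode, Cr³⁺/Cr the anode: E°cell = +1.24 V, n = 3.
Overall reaction: 3 Cu⁺(aq) + Cr(s) → 3 Cu(s) + Cr³⁺(aq); Q = [Cr³⁺]^1/[Cu⁺]^3.
From E = E° − (0.0592/n) log Q: log Q = (E° − E)·n/0.0592 = (+1.24 − (+1.086))·3/0.0592 = 7.8041.
So 3·log[Cu⁺] = 1·log(0.169) − log Q = -0.7721 − (7.8041) = -8.5762; log[Cu⁺] = -8.5762 / 3 = -2.8587; [Cu⁺] = 10^(-2.8587) ≈ 0.0014 M.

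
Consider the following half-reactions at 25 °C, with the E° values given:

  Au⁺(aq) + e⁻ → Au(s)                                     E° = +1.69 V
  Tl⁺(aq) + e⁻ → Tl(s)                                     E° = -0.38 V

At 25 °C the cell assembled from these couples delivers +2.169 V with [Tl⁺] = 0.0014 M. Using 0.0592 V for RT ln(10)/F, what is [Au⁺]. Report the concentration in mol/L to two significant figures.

0.066 M

Au⁺/Au is the cathode, Tl⁺/Tl the anode: E°cell = +2.07 V, n = 1.
Overall reaction: Au⁺(aq) + Tl(s) → Au(s) + Tl⁺(aq); Q = [Tl⁺]^1/[Au⁺]^1.
From E = E° − (0.0592/n) log Q: log Q = (E° − E)·n/0.0592 = (+2.07 − (+2.169))·1/0.0592 = -1.6723.
So 1·log[Au⁺] = 1·log(0.0014) − log Q = -2.8539 − (-1.6723) = -1.1816; [Au⁺] = 10^(-1.1816) ≈ 0.066 M.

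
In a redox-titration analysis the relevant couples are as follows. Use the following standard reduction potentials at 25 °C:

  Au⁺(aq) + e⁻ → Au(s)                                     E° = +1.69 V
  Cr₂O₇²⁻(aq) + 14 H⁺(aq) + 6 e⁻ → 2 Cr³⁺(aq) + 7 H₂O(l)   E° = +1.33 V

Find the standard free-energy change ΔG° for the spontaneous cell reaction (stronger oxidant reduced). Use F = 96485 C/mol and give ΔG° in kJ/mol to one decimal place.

-208.4 kJ/mol

Au⁺/Au (E° = +1.69 V) is the cathode; Cr₂O₇²⁻/Cr³⁺ (E° = +1.33 V) is the anode, so E°cell = +0.36 V.
Balancing electrons gives n = 6 (lcm of 1 and 6).
ΔG° = −nFE° = −(6)(96485)(+0.36) = -208,408 J = -208.4 kJ/mol.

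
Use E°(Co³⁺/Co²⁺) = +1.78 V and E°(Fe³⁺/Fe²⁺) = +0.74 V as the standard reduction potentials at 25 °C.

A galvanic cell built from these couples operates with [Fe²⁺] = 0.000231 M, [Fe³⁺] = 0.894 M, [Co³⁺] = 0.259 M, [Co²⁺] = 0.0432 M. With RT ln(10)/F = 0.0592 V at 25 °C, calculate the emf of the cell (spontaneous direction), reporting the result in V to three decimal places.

Co³⁺/Co²⁺ is the cathode (higher E°), Fe³⁺/Fe²⁺ the anode: E°cell = +1.78 − (+0.74) = +1.04 V, n = 1.
Overall: Co³⁺(aq) + Fe²⁺(aq) → Co²⁺(aq) + Fe³⁺(aq)
Q = [Co²⁺]·[Fe³⁺] / ([Co³⁺]·[Fe²⁺]); log Q = 2.810.
E = E° − (0.0592/n) log Q = +1.04 − (0.0592/1)(2.810) = +0.874 V.

+0.874 V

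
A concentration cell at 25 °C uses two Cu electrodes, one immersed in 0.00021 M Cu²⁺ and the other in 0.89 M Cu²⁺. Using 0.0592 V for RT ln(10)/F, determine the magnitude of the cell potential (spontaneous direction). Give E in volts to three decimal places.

For a concentration cell E°cell = 0. The 0.89 M side is the cathode (reduction is favoured where [Cu²⁺] is higher).
With n = 2, E = −(0.0592/2) log([Cu²⁺]ₐₙ/[Cu²⁺]꜀ₐₜ) = −(0.0592/2) log(0.00021/0.89) = −(0.0592/2)(-3.627) = +0.107 V.

+0.107 V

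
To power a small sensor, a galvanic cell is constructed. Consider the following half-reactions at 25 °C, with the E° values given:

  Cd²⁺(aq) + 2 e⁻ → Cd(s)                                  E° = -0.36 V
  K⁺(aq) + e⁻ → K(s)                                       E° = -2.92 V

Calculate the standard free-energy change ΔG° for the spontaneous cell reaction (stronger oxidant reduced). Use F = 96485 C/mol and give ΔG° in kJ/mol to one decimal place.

Cd²⁺/Cd (E° = -0.36 V) is the cathode; K⁺/K (E° = -2.92 V) is the anode, so E°cell = +2.56 V.
Balancing electrons gives n = 2 (lcm of 2 and 1).
ΔG° = −nFE° = −(2)(96485)(+2.56) = -494,003 J = -494.0 kJ/mol.

-494.0 kJ/mol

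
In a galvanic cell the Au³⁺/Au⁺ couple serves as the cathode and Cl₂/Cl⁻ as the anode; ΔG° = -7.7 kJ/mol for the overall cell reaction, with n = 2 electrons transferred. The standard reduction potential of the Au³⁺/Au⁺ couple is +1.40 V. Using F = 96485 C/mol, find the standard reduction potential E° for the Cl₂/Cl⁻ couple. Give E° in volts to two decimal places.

+1.36 V

E°cell = −ΔG°/(nF) = −(-7.7×10³)/((2)(96485)) = +0.040 V.
Since Au³⁺/Au⁺ is the cathode and Cl₂/Cl⁻ the anode, E°cell = E°(Au³⁺/Au⁺) − E°(Cl₂/Cl⁻).
So E°(Cl₂/Cl⁻) = E°(Au³⁺/Au⁺) − E°cell = (+1.40) − (+0.040) = +1.36 V.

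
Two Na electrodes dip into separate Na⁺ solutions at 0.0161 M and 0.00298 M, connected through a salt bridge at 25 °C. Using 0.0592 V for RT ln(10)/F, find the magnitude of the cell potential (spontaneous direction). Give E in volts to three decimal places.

For a concentration cell E°cell = 0. The 0.0161 M side is the cathode (reduction is favoured where [Na⁺] is higher).
With n = 1, E = −(0.0592/1) log([Na⁺]ₐₙ/[Na⁺]꜀ₐₜ) = −(0.0592/1) log(0.00298/0.0161) = −(0.0592/1)(-0.733) = +0.043 V.

+0.043 V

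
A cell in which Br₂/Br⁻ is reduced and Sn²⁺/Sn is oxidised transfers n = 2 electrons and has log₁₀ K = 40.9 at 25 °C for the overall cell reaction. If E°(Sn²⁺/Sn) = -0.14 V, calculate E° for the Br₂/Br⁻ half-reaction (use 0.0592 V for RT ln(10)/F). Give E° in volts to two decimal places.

+1.07 V

E°cell = (0.0592/n)·log K = (0.0592/2)(40.9) = +1.211 V.
Since Br₂/Br⁻ is the cathode and Sn²⁺/Sn the anode, E°cell = E°(Br₂/Br⁻) − E°(Sn²⁺/Sn).
So E°(Br₂/Br⁻) = E°cell + E°(Sn²⁺/Sn) = +1.211 + (-0.14) = +1.07 V.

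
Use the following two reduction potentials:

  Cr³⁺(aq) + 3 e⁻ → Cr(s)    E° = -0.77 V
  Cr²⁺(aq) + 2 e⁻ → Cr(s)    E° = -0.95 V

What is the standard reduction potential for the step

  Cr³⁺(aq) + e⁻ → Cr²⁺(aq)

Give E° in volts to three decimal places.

Sequential free energies add, so n₃E°₃ = n₁E°₁ + n₂E°₂.
With n₃ = 3, and the known step contributing 2×(-0.95) V, the unknown satisfies 1·E° = 3×(-0.77) − 2×(-0.95) = -0.410.
E° = -0.410 / 1 = -0.410 V.

-0.410 V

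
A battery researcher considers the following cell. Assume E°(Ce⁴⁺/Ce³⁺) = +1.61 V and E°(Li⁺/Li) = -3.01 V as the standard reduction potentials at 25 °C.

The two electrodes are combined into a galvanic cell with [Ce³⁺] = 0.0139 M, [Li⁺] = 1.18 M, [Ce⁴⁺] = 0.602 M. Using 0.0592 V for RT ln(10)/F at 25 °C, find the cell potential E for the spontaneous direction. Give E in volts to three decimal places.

+4.713 V

Ce⁴⁺/Ce³⁺ is the cathode (higher E°), Li⁺/Li the anode: E°cell = +1.61 − (-3.01) = +4.62 V, n = 1.
Overall: Ce⁴⁺(aq) + Li(s) → Ce³⁺(aq) + Li⁺(aq)
Q = [Ce³⁺]·[Li⁺] / ([Ce⁴⁺]); log Q = -1.565.
E = E° − (0.0592/n) log Q = +4.62 − (0.0592/1)(-1.565) = +4.713 V.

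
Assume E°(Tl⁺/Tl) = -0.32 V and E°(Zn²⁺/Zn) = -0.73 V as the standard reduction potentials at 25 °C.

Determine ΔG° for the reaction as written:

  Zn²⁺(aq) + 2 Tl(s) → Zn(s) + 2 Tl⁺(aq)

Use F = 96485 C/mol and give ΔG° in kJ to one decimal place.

+79.1 kJ

As written, Zn²⁺/Zn is reduced (cathode) and Tl⁺/Tl is oxidised (anode), so E°cell = (-0.73) − (-0.32) = -0.41 V.
Balancing electrons gives n = 2.
ΔG° = −nFE° = −(2)(96485)(-0.41) = 79,118 J = +79.1 kJ.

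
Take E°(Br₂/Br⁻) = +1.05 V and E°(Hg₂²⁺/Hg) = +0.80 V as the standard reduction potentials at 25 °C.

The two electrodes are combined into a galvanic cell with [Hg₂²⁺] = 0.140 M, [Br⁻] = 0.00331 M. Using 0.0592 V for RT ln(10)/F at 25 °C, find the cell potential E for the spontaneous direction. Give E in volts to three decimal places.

+0.422 V

Br₂/Br⁻ is the cathode (higher E°), Hg₂²⁺/Hg the anode: E°cell = +1.05 − (+0.80) = +0.25 V, n = 2.
Overall: Br₂(l) + 2 Hg(l) → 2 Br⁻(aq) + Hg₂²⁺(aq)
Q = [Br⁻]^2·[Hg₂²⁺]; log Q = -5.814.
E = E° − (0.0592/n) log Q = +0.25 − (0.0592/2)(-5.814) = +0.422 V.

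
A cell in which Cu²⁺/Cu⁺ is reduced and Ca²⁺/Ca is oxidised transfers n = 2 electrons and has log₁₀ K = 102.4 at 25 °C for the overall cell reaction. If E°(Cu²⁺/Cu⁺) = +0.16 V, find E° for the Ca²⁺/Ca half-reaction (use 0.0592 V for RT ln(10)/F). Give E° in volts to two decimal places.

E°cell = (0.0592/n)·log K = (0.0592/2)(102.4) = +3.031 V.
Since Cu²⁺/Cu⁺ is the cathode and Ca²⁺/Ca the anode, E°cell = E°(Cu²⁺/Cu⁺) − E°(Ca²⁺/Ca).
So E°(Ca²⁺/Ca) = E°(Cu²⁺/Cu⁺) − E°cell = (+0.16) − (+3.031) = -2.87 V.

-2.87 V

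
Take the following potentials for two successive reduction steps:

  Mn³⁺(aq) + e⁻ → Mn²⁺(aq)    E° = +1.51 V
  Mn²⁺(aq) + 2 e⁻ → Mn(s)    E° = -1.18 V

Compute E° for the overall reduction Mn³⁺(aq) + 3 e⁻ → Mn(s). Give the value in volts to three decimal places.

Standard free energies of sequential steps add: ΔG°₃ = ΔG°₁ + ΔG°₂, so n₃E°₃ = n₁E°₁ + n₂E°₂.
E°₃ = (1×+1.51 + 2×-1.18) / 3 = (-0.850) / 3 = -0.283 V.
E° values themselves are not directly additive — weighting by electron count is essential.

-0.283 V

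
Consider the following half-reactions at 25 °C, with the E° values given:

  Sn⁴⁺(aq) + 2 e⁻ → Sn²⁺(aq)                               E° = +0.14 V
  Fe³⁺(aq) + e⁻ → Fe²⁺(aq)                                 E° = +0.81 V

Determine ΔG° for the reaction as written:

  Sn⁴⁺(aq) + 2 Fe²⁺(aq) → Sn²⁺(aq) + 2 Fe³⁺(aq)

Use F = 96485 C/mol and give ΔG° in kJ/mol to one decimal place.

As written, Sn⁴⁺/Sn²⁺ is reduced (cathode) and Fe³⁺/Fe²⁺ is oxidised (anode), so E°cell = (+0.14) − (+0.81) = -0.67 V.
Balancing electrons gives n = 2.
ΔG° = −nFE° = −(2)(96485)(-0.67) = 129,290 J = +129.3 kJ/mol.

+129.3 kJ/mol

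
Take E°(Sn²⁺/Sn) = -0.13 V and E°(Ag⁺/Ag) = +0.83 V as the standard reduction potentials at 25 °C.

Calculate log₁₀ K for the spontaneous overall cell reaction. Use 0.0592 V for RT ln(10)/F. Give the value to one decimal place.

32.4

Cathode: Ag⁺/Ag; anode: Sn²⁺/Sn. E°cell = +0.96 V, n = 2.
log K = nE°cell / 0.0592 = (2)(+0.96) / 0.0592 = 32.4.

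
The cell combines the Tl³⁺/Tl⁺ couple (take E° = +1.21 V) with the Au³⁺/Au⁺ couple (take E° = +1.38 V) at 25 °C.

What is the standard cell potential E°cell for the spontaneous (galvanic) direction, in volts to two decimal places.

The Au³⁺/Au⁺ couple has the higher reduction potential, so it is the cathode; Tl³⁺/Tl⁺ is oxidised at the anode.
E°cell = E°(cathode) − E°(anode) = (+1.38) − (+1.21) = +0.17 V.

+0.17 V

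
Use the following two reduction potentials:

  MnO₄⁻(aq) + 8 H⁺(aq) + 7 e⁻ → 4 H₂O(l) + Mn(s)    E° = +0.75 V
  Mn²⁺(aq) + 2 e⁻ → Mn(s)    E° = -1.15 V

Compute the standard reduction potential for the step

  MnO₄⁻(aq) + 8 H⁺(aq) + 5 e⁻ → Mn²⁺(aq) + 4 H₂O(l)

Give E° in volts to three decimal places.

+1.510 V

Sequential free energies add, so n₃E°₃ = n₁E°₁ + n₂E°₂.
With n₃ = 7, and the known step contributing 2×(-1.15) V, the unknown satisfies 5·E° = 7×(+0.75) − 2×(-1.15) = +7.550.
E° = +7.550 / 5 = +1.510 V.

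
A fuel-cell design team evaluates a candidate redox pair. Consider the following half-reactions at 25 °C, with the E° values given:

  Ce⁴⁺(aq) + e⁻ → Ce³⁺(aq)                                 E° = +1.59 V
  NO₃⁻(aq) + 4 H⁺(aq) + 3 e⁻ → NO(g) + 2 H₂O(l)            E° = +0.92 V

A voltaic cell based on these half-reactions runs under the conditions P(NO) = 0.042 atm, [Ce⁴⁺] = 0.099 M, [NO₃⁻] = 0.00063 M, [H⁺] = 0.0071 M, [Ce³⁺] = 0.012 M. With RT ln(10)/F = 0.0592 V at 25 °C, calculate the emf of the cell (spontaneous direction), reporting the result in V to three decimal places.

+0.930 V

Ce⁴⁺/Ce³⁺ is the cathode (higher E°), NO₃⁻/NO the anode: E°cell = +1.59 − (+0.92) = +0.67 V, n = 3.
Overall: 3 Ce⁴⁺(aq) + NO(g) + 2 H₂O(l) → 3 Ce³⁺(aq) + NO₃⁻(aq) + 4 H⁺(aq)
Q = [Ce³⁺]^3·[NO₃⁻]·[H⁺]^4 / ([Ce⁴⁺]^3·P(NO)); log Q = -13.168.
E = E° − (0.0592/n) log Q = +0.67 − (0.0592/3)(-13.168) = +0.930 V.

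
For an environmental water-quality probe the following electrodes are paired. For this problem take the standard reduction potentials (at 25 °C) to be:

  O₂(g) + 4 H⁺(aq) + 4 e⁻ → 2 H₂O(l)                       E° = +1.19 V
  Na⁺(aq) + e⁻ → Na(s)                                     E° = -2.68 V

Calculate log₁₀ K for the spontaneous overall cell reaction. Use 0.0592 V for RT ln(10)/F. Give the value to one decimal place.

261.5

Cathode: O₂/H₂O; anode: Na⁺/Na. E°cell = +3.87 V, n = 4.
log K = nE°cell / 0.0592 = (4)(+3.87) / 0.0592 = 261.5.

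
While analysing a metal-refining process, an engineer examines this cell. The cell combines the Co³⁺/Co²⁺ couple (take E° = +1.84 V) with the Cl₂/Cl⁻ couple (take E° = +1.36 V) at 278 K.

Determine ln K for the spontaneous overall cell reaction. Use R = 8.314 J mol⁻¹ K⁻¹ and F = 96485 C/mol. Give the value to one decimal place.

40.1

Cathode: Co³⁺/Co²⁺; anode: Cl₂/Cl⁻. E°cell = (+1.84) − (+1.36) = +0.48 V, with n = 2.
ΔG° = −nFE° = −RT ln K, so ln K = nFE°/(RT) = (2)(96485)(+0.48) / ((8.314)(278)) = 40.075.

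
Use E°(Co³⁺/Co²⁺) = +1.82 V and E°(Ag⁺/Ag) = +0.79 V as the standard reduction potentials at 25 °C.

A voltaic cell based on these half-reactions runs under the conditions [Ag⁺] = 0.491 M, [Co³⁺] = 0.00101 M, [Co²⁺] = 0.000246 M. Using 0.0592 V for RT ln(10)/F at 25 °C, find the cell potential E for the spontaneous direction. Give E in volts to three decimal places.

Co³⁺/Co²⁺ is the cathode (higher E°), Ag⁺/Ag the anode: E°cell = +1.82 − (+0.79) = +1.03 V, n = 1.
Overall: Co³⁺(aq) + Ag(s) → Co²⁺(aq) + Ag⁺(aq)
Q = [Co²⁺]·[Ag⁺] / ([Co³⁺]); log Q = -0.922.
E = E° − (0.0592/n) log Q = +1.03 − (0.0592/1)(-0.922) = +1.085 V.

+1.085 V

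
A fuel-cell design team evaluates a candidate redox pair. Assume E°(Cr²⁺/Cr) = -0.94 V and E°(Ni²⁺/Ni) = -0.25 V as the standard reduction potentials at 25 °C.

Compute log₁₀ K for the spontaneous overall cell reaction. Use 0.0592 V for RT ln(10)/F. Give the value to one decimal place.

Cathode: Ni²⁺/Ni; anode: Cr²⁺/Cr. E°cell = +0.69 V, n = 2.
log K = nE°cell / 0.0592 = (2)(+0.69) / 0.0592 = 23.3.

23.3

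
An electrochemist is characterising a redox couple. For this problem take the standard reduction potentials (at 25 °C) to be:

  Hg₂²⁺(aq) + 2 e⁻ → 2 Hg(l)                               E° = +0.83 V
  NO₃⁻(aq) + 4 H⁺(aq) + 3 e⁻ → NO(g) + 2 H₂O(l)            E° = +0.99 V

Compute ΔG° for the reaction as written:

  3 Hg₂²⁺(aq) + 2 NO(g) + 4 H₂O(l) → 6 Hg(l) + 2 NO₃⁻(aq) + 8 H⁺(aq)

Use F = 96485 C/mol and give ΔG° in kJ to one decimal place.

+92.6 kJ

As written, Hg₂²⁺/Hg is reduced (cathode) and NO₃⁻/NO is oxidised (anode), so E°cell = (+0.83) − (+0.99) = -0.16 V.
Balancing electrons gives n = 6.
ΔG° = −nFE° = −(6)(96485)(-0.16) = 92,626 J = +92.6 kJ.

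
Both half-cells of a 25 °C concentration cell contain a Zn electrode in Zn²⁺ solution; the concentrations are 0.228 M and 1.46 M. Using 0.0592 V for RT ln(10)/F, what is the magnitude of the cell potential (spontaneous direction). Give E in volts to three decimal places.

For a concentration cell E°cell = 0. The 1.46 M side is the cathode (reduction is favoured where [Zn²⁺] is higher).
With n = 2, E = −(0.0592/2) log([Zn²⁺]ₐₙ/[Zn²⁺]꜀ₐₜ) = −(0.0592/2) log(0.228/1.46) = −(0.0592/2)(-0.806) = +0.024 V.

+0.024 V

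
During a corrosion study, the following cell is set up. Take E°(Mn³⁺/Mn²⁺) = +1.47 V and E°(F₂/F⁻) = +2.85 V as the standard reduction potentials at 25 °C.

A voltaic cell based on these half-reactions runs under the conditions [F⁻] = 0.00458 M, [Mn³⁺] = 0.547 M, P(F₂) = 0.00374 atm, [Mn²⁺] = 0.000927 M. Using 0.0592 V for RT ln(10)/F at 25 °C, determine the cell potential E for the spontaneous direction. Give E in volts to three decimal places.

+1.283 V

F₂/F⁻ is the cathode (higher E°), Mn³⁺/Mn²⁺ the anode: E°cell = +2.85 − (+1.47) = +1.38 V, n = 2.
Overall: F₂(g) + 2 Mn²⁺(aq) → 2 F⁻(aq) + 2 Mn³⁺(aq)
Q = [F⁻]^2·[Mn³⁺]^2 / (P(F₂)·[Mn²⁺]^2); log Q = 3.291.
E = E° − (0.0592/n) log Q = +1.38 − (0.0592/2)(3.291) = +1.283 V.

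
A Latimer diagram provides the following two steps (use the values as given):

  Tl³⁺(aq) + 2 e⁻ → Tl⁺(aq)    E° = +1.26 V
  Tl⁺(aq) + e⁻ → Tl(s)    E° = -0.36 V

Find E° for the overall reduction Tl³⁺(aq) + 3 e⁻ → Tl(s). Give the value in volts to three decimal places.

Standard free energies of sequential steps add: ΔG°₃ = ΔG°₁ + ΔG°₂, so n₃E°₃ = n₁E°₁ + n₂E°₂.
E°₃ = (2×+1.26 + 1×-0.36) / 3 = (+2.160) / 3 = +0.720 V.
Simply averaging or adding the two E° values would be wrong; the electron-weighted sum is required.

+0.720 V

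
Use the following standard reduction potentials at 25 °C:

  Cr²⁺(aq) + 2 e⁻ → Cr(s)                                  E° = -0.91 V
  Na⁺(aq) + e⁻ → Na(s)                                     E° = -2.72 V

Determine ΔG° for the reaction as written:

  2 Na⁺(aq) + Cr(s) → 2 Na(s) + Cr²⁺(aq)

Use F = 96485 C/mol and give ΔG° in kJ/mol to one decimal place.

As written, Na⁺/Na is reduced (cathode) and Cr²⁺/Cr is oxidised (anode), so E°cell = (-2.72) − (-0.91) = -1.81 V.
Balancing electrons gives n = 2.
ΔG° = −nFE° = −(2)(96485)(-1.81) = 349,276 J = +349.3 kJ/mol.

+349.3 kJ/mol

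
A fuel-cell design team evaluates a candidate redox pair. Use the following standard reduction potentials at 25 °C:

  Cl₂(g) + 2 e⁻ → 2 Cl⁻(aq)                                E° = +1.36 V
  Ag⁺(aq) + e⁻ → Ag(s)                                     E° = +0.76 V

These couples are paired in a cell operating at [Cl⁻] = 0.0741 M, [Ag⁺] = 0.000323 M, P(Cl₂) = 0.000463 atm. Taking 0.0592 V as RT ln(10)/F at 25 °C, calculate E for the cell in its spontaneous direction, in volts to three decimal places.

Cl₂/Cl⁻ is the cathode (higher E°), Ag⁺/Ag the anode: E°cell = +1.36 − (+0.76) = +0.60 V, n = 2.
Overall: Cl₂(g) + 2 Ag(s) → 2 Cl⁻(aq) + 2 Ag⁺(aq)
Q = [Cl⁻]^2·[Ag⁺]^2 / (P(Cl₂)); log Q = -5.908.
E = E° − (0.0592/n) log Q = +0.60 − (0.0592/2)(-5.908) = +0.775 V.

+0.775 V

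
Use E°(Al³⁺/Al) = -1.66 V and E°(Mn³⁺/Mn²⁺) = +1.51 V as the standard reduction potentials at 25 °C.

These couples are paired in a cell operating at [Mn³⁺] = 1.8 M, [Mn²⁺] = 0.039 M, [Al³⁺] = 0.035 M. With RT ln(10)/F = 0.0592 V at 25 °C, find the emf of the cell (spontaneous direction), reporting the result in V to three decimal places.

Mn³⁺/Mn²⁺ is the cathode (higher E°), Al³⁺/Al the anode: E°cell = +1.51 − (-1.66) = +3.17 V, n = 3.
Overall: 3 Mn³⁺(aq) + Al(s) → 3 Mn²⁺(aq) + Al³⁺(aq)
Q = [Mn²⁺]^3·[Al³⁺] / ([Mn³⁺]^3); log Q = -6.449.
E = E° − (0.0592/n) log Q = +3.17 − (0.0592/3)(-6.449) = +3.297 V.

+3.297 V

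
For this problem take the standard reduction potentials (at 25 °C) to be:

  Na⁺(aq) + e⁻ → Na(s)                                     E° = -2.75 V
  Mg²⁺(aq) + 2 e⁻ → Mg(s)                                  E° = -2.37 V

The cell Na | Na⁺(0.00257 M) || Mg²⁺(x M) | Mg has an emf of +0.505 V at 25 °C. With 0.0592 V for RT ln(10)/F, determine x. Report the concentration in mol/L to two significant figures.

Mg²⁺/Mg is the cathode, Na⁺/Na the anode: E°cell = +0.38 V, n = 2.
Overall reaction: Mg²⁺(aq) + 2 Na(s) → Mg(s) + 2 Na⁺(aq); Q = [Na⁺]^2/[Mg²⁺]^1.
From E = E° − (0.0592/n) log Q: log Q = (E° − E)·n/0.0592 = (+0.38 − (+0.505))·2/0.0592 = -4.2230.
So 1·log[Mg²⁺] = 2·log(0.00257) − log Q = -5.1801 − (-4.2230) = -0.9571; [Mg²⁺] = 10^(-0.9571) ≈ 0.11 M.

0.11 M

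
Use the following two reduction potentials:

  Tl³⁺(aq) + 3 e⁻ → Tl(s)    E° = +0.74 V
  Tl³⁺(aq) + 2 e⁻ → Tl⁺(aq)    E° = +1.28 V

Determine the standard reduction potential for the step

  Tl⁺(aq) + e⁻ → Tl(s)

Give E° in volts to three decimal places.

-0.340 V

Sequential free energies add, so n₃E°₃ = n₁E°₁ + n₂E°₂.
With n₃ = 3, and the known step contributing 2×(+1.28) V, the unknown satisfies 1·E° = 3×(+0.74) − 2×(+1.28) = -0.340.
E° = -0.340 / 1 = -0.340 V.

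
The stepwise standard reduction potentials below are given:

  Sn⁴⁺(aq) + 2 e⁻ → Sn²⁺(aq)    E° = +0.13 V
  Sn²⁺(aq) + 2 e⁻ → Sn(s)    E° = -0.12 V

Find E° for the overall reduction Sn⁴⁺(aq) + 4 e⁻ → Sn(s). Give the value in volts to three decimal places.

Adding the free-energy changes (−nFE°) of the two steps gives −n₃FE°₃ = −n₁FE°₁ − n₂FE°₂.
E°₃ = (2×+0.13 + 2×-0.12) / 4 = (+0.020) / 4 = +0.005 V.

+0.005 V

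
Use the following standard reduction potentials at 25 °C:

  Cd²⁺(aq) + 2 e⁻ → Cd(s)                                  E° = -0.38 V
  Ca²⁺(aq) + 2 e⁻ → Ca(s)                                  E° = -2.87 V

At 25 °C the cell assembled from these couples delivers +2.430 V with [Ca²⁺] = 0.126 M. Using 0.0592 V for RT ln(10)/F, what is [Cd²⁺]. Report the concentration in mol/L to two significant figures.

0.0012 M

Cd²⁺/Cd is the cathode, Ca²⁺/Ca the anode: E°cell = +2.49 V, n = 2.
Overall reaction: Cd²⁺(aq) + Ca(s) → Cd(s) + Ca²⁺(aq); Q = [Ca²⁺]^1/[Cd²⁺]^1.
From E = E° − (0.0592/n) log Q: log Q = (E° − E)·n/0.0592 = (+2.49 − (+2.430))·2/0.0592 = 2.0270.
So 1·log[Cd²⁺] = 1·log(0.126) − log Q = -0.8996 − (2.0270) = -2.9266; [Cd²⁺] = 10^(-2.9266) ≈ 0.0012 M.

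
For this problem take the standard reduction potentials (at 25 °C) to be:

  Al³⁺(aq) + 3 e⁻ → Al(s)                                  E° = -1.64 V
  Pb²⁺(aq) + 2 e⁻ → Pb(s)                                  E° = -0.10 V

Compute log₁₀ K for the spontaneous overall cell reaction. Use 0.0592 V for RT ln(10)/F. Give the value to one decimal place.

Cathode: Pb²⁺/Pb; anode: Al³⁺/Al. E°cell = +1.54 V, n = 6.
log K = nE°cell / 0.0592 = (6)(+1.54) / 0.0592 = 156.1.

156.1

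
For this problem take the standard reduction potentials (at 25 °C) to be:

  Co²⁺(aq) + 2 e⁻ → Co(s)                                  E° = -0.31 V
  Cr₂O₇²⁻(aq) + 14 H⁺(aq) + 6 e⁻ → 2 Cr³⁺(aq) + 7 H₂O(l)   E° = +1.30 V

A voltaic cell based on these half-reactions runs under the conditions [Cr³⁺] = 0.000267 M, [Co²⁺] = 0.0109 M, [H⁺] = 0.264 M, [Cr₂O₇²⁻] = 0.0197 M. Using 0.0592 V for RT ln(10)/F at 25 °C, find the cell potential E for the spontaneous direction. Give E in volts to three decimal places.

Cr₂O₇²⁻/Cr³⁺ is the cathode (higher E°), Co²⁺/Co the anode: E°cell = +1.30 − (-0.31) = +1.61 V, n = 6.
Overall: Cr₂O₇²⁻(aq) + 14 H⁺(aq) + 3 Co(s) → 2 Cr³⁺(aq) + 7 H₂O(l) + 3 Co²⁺(aq)
Q = [Cr³⁺]^2·[Co²⁺]^3 / ([Cr₂O₇²⁻]·[H⁺]^14); log Q = -3.232.
E = E° − (0.0592/n) log Q = +1.61 − (0.0592/6)(-3.232) = +1.642 V.

+1.642 V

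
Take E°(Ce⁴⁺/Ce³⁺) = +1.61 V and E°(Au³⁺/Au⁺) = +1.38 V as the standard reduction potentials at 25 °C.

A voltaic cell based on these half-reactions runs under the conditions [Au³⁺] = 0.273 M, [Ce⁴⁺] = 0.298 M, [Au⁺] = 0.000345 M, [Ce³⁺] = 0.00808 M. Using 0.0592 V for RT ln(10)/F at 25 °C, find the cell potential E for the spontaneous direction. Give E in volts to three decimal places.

Ce⁴⁺/Ce³⁺ is the cathode (higher E°), Au³⁺/Au⁺ the anode: E°cell = +1.61 − (+1.38) = +0.23 V, n = 2.
Overall: 2 Ce⁴⁺(aq) + Au⁺(aq) → 2 Ce³⁺(aq) + Au³⁺(aq)
Q = [Ce³⁺]^2·[Au³⁺] / ([Ce⁴⁺]^2·[Au⁺]); log Q = -0.235.
E = E° − (0.0592/n) log Q = +0.23 − (0.0592/2)(-0.235) = +0.237 V.

+0.237 V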